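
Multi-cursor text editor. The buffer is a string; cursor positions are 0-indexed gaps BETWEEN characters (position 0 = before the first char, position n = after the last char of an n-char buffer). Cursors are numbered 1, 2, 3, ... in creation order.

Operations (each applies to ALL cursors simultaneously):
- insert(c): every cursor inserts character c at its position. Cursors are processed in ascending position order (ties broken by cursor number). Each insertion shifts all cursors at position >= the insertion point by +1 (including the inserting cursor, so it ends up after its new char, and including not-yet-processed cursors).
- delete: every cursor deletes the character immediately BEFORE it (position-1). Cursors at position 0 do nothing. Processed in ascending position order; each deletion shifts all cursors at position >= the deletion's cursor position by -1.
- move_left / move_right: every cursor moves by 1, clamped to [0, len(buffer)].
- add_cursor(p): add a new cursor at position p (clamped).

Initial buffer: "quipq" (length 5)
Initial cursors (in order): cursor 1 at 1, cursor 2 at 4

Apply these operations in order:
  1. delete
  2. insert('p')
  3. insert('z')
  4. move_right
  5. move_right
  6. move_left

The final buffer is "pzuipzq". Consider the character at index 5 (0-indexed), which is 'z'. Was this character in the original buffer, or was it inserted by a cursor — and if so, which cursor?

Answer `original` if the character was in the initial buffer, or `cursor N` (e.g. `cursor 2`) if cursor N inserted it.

Answer: cursor 2

Derivation:
After op 1 (delete): buffer="uiq" (len 3), cursors c1@0 c2@2, authorship ...
After op 2 (insert('p')): buffer="puipq" (len 5), cursors c1@1 c2@4, authorship 1..2.
After op 3 (insert('z')): buffer="pzuipzq" (len 7), cursors c1@2 c2@6, authorship 11..22.
After op 4 (move_right): buffer="pzuipzq" (len 7), cursors c1@3 c2@7, authorship 11..22.
After op 5 (move_right): buffer="pzuipzq" (len 7), cursors c1@4 c2@7, authorship 11..22.
After op 6 (move_left): buffer="pzuipzq" (len 7), cursors c1@3 c2@6, authorship 11..22.
Authorship (.=original, N=cursor N): 1 1 . . 2 2 .
Index 5: author = 2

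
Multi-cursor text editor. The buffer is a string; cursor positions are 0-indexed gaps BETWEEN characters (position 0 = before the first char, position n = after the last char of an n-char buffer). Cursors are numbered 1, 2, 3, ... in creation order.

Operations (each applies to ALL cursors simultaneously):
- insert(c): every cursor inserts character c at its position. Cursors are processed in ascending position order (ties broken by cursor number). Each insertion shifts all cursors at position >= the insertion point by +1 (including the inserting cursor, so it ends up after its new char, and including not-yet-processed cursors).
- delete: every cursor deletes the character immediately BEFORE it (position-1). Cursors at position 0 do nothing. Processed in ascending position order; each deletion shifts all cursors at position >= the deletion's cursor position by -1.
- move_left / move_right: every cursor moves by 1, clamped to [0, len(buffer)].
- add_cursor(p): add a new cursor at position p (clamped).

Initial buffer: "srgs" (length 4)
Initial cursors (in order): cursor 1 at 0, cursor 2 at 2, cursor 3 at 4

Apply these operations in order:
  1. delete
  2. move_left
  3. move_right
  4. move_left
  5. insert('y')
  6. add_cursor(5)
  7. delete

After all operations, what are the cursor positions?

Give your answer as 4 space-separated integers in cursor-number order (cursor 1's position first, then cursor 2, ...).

Answer: 0 0 1 1

Derivation:
After op 1 (delete): buffer="sg" (len 2), cursors c1@0 c2@1 c3@2, authorship ..
After op 2 (move_left): buffer="sg" (len 2), cursors c1@0 c2@0 c3@1, authorship ..
After op 3 (move_right): buffer="sg" (len 2), cursors c1@1 c2@1 c3@2, authorship ..
After op 4 (move_left): buffer="sg" (len 2), cursors c1@0 c2@0 c3@1, authorship ..
After op 5 (insert('y')): buffer="yysyg" (len 5), cursors c1@2 c2@2 c3@4, authorship 12.3.
After op 6 (add_cursor(5)): buffer="yysyg" (len 5), cursors c1@2 c2@2 c3@4 c4@5, authorship 12.3.
After op 7 (delete): buffer="s" (len 1), cursors c1@0 c2@0 c3@1 c4@1, authorship .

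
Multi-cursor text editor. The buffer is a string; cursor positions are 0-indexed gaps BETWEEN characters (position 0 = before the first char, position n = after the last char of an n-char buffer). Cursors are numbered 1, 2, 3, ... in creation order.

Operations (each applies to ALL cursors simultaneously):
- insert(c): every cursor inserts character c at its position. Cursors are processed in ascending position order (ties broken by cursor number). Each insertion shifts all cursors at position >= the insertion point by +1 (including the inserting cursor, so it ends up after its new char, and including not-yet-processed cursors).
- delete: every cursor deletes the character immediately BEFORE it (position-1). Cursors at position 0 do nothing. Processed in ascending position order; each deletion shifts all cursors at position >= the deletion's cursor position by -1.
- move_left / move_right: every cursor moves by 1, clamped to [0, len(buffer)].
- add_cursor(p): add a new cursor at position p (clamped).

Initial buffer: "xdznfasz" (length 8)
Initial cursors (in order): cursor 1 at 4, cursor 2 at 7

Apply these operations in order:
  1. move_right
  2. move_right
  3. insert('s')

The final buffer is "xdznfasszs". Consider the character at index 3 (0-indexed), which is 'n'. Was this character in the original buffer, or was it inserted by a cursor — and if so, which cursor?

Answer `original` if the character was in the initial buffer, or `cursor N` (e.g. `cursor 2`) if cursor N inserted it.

After op 1 (move_right): buffer="xdznfasz" (len 8), cursors c1@5 c2@8, authorship ........
After op 2 (move_right): buffer="xdznfasz" (len 8), cursors c1@6 c2@8, authorship ........
After op 3 (insert('s')): buffer="xdznfasszs" (len 10), cursors c1@7 c2@10, authorship ......1..2
Authorship (.=original, N=cursor N): . . . . . . 1 . . 2
Index 3: author = original

Answer: original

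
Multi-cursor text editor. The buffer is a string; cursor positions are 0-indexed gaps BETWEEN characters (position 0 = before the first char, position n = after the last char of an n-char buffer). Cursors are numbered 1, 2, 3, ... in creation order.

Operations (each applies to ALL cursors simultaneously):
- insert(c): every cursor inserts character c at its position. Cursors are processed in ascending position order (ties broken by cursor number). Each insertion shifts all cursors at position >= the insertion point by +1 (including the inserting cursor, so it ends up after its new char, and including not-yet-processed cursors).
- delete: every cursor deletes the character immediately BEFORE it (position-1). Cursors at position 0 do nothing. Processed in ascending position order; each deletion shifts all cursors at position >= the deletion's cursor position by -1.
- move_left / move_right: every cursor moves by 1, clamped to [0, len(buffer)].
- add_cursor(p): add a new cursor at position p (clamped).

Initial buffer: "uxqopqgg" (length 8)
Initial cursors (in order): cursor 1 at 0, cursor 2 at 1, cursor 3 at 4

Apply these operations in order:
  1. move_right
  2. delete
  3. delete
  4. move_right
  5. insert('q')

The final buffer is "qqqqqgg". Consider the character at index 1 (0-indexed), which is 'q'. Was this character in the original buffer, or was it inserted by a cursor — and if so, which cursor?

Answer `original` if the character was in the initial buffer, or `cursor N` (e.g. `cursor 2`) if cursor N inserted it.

Answer: cursor 1

Derivation:
After op 1 (move_right): buffer="uxqopqgg" (len 8), cursors c1@1 c2@2 c3@5, authorship ........
After op 2 (delete): buffer="qoqgg" (len 5), cursors c1@0 c2@0 c3@2, authorship .....
After op 3 (delete): buffer="qqgg" (len 4), cursors c1@0 c2@0 c3@1, authorship ....
After op 4 (move_right): buffer="qqgg" (len 4), cursors c1@1 c2@1 c3@2, authorship ....
After op 5 (insert('q')): buffer="qqqqqgg" (len 7), cursors c1@3 c2@3 c3@5, authorship .12.3..
Authorship (.=original, N=cursor N): . 1 2 . 3 . .
Index 1: author = 1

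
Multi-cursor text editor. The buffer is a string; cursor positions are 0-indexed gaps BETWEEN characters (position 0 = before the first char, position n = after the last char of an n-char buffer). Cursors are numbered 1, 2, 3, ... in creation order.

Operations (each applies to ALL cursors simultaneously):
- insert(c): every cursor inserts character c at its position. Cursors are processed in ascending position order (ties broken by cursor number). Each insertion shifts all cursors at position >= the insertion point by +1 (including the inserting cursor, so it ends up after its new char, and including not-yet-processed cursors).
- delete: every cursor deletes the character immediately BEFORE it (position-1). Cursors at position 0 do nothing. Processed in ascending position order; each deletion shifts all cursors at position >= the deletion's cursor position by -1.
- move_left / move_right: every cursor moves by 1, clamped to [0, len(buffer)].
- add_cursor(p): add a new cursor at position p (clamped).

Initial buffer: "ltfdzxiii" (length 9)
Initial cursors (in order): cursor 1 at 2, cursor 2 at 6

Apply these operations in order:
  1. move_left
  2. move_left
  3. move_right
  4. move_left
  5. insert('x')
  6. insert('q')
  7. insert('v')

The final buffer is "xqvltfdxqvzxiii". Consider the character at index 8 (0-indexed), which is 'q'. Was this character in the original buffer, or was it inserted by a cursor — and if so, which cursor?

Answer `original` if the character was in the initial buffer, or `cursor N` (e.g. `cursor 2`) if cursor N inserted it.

After op 1 (move_left): buffer="ltfdzxiii" (len 9), cursors c1@1 c2@5, authorship .........
After op 2 (move_left): buffer="ltfdzxiii" (len 9), cursors c1@0 c2@4, authorship .........
After op 3 (move_right): buffer="ltfdzxiii" (len 9), cursors c1@1 c2@5, authorship .........
After op 4 (move_left): buffer="ltfdzxiii" (len 9), cursors c1@0 c2@4, authorship .........
After op 5 (insert('x')): buffer="xltfdxzxiii" (len 11), cursors c1@1 c2@6, authorship 1....2.....
After op 6 (insert('q')): buffer="xqltfdxqzxiii" (len 13), cursors c1@2 c2@8, authorship 11....22.....
After op 7 (insert('v')): buffer="xqvltfdxqvzxiii" (len 15), cursors c1@3 c2@10, authorship 111....222.....
Authorship (.=original, N=cursor N): 1 1 1 . . . . 2 2 2 . . . . .
Index 8: author = 2

Answer: cursor 2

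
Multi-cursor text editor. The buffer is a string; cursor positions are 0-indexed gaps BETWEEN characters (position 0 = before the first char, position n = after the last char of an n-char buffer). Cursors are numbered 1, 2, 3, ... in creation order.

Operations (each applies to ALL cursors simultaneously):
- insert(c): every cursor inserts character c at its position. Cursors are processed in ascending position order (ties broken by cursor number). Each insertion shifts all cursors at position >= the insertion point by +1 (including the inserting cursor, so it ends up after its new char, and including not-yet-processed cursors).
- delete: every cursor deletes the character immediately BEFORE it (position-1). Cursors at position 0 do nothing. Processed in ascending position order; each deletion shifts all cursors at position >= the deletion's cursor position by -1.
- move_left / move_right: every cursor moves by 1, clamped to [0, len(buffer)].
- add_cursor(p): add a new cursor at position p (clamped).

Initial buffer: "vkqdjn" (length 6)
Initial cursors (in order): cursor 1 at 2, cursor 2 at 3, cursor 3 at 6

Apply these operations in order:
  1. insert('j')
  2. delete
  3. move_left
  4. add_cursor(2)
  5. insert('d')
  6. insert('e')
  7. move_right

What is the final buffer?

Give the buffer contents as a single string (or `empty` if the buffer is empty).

After op 1 (insert('j')): buffer="vkjqjdjnj" (len 9), cursors c1@3 c2@5 c3@9, authorship ..1.2...3
After op 2 (delete): buffer="vkqdjn" (len 6), cursors c1@2 c2@3 c3@6, authorship ......
After op 3 (move_left): buffer="vkqdjn" (len 6), cursors c1@1 c2@2 c3@5, authorship ......
After op 4 (add_cursor(2)): buffer="vkqdjn" (len 6), cursors c1@1 c2@2 c4@2 c3@5, authorship ......
After op 5 (insert('d')): buffer="vdkddqdjdn" (len 10), cursors c1@2 c2@5 c4@5 c3@9, authorship .1.24...3.
After op 6 (insert('e')): buffer="vdekddeeqdjden" (len 14), cursors c1@3 c2@8 c4@8 c3@13, authorship .11.2424...33.
After op 7 (move_right): buffer="vdekddeeqdjden" (len 14), cursors c1@4 c2@9 c4@9 c3@14, authorship .11.2424...33.

Answer: vdekddeeqdjden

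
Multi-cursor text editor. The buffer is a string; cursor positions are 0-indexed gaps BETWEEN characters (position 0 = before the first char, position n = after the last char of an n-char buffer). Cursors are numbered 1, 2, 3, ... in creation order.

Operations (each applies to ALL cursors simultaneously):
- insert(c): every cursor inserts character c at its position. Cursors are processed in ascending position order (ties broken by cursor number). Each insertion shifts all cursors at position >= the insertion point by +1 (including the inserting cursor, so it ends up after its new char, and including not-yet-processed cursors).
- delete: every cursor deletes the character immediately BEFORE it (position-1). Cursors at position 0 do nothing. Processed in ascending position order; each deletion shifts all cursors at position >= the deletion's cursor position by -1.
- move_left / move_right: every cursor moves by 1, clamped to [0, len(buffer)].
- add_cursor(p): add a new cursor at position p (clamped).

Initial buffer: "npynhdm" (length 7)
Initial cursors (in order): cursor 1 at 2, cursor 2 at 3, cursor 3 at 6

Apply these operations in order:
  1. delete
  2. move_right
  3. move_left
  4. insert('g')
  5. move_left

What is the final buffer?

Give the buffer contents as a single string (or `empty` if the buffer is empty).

Answer: nggnhgm

Derivation:
After op 1 (delete): buffer="nnhm" (len 4), cursors c1@1 c2@1 c3@3, authorship ....
After op 2 (move_right): buffer="nnhm" (len 4), cursors c1@2 c2@2 c3@4, authorship ....
After op 3 (move_left): buffer="nnhm" (len 4), cursors c1@1 c2@1 c3@3, authorship ....
After op 4 (insert('g')): buffer="nggnhgm" (len 7), cursors c1@3 c2@3 c3@6, authorship .12..3.
After op 5 (move_left): buffer="nggnhgm" (len 7), cursors c1@2 c2@2 c3@5, authorship .12..3.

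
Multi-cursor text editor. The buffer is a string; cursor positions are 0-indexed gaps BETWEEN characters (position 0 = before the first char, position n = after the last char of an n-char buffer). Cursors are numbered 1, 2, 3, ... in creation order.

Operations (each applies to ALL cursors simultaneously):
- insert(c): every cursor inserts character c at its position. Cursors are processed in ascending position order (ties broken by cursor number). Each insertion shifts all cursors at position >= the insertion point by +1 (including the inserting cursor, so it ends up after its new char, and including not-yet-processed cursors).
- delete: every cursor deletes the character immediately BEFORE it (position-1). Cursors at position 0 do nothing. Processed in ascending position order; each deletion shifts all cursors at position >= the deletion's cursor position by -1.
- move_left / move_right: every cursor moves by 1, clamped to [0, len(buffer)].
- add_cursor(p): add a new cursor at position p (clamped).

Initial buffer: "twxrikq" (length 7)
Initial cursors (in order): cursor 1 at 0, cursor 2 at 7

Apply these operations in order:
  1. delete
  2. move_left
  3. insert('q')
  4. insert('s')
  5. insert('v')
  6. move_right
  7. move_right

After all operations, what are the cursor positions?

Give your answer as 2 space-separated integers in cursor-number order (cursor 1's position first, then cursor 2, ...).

Answer: 5 12

Derivation:
After op 1 (delete): buffer="twxrik" (len 6), cursors c1@0 c2@6, authorship ......
After op 2 (move_left): buffer="twxrik" (len 6), cursors c1@0 c2@5, authorship ......
After op 3 (insert('q')): buffer="qtwxriqk" (len 8), cursors c1@1 c2@7, authorship 1.....2.
After op 4 (insert('s')): buffer="qstwxriqsk" (len 10), cursors c1@2 c2@9, authorship 11.....22.
After op 5 (insert('v')): buffer="qsvtwxriqsvk" (len 12), cursors c1@3 c2@11, authorship 111.....222.
After op 6 (move_right): buffer="qsvtwxriqsvk" (len 12), cursors c1@4 c2@12, authorship 111.....222.
After op 7 (move_right): buffer="qsvtwxriqsvk" (len 12), cursors c1@5 c2@12, authorship 111.....222.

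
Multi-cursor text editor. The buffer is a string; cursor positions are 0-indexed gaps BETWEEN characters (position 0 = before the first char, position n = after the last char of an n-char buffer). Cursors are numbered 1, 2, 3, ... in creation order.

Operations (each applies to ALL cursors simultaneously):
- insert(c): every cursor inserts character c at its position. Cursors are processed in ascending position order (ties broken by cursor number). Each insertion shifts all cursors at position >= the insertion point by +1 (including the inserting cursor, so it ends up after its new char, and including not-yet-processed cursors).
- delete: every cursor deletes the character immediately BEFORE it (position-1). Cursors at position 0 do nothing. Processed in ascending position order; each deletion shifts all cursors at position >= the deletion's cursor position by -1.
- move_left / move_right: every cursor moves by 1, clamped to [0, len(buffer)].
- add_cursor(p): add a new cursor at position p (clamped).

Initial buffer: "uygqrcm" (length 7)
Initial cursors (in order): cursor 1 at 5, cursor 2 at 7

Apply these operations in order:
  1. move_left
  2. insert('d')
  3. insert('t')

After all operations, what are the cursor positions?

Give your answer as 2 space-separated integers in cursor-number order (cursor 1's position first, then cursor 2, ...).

After op 1 (move_left): buffer="uygqrcm" (len 7), cursors c1@4 c2@6, authorship .......
After op 2 (insert('d')): buffer="uygqdrcdm" (len 9), cursors c1@5 c2@8, authorship ....1..2.
After op 3 (insert('t')): buffer="uygqdtrcdtm" (len 11), cursors c1@6 c2@10, authorship ....11..22.

Answer: 6 10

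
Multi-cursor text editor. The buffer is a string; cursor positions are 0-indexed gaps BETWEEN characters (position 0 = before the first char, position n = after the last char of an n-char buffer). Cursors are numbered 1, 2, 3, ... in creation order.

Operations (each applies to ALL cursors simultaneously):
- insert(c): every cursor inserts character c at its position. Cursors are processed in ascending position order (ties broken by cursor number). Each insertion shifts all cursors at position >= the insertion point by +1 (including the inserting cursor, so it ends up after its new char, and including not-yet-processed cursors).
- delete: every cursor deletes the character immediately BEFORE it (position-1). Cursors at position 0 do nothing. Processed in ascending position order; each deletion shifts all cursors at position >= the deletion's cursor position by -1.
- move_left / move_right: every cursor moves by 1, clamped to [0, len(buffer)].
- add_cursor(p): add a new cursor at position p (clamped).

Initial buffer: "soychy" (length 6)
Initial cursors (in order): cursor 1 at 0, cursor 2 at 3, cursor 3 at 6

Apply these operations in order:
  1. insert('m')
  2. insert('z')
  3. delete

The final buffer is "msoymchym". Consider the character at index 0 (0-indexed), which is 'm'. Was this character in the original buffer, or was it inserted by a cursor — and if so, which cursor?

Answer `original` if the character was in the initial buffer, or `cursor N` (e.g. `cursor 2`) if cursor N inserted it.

After op 1 (insert('m')): buffer="msoymchym" (len 9), cursors c1@1 c2@5 c3@9, authorship 1...2...3
After op 2 (insert('z')): buffer="mzsoymzchymz" (len 12), cursors c1@2 c2@7 c3@12, authorship 11...22...33
After op 3 (delete): buffer="msoymchym" (len 9), cursors c1@1 c2@5 c3@9, authorship 1...2...3
Authorship (.=original, N=cursor N): 1 . . . 2 . . . 3
Index 0: author = 1

Answer: cursor 1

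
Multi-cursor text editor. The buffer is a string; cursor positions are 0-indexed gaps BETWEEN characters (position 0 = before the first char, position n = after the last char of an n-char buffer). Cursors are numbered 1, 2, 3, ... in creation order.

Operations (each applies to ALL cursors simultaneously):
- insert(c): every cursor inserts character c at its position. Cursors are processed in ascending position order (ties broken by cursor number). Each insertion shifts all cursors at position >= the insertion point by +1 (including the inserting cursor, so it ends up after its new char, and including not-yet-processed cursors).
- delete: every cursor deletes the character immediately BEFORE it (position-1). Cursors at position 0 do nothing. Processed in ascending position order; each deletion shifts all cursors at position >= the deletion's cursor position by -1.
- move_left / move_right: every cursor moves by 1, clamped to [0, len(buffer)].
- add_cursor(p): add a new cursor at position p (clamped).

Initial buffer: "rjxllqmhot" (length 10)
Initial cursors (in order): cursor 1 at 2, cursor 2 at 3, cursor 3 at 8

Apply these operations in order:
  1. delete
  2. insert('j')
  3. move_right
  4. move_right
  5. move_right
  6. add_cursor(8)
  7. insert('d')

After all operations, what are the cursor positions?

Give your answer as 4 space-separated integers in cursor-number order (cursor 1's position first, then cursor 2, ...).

After op 1 (delete): buffer="rllqmot" (len 7), cursors c1@1 c2@1 c3@5, authorship .......
After op 2 (insert('j')): buffer="rjjllqmjot" (len 10), cursors c1@3 c2@3 c3@8, authorship .12....3..
After op 3 (move_right): buffer="rjjllqmjot" (len 10), cursors c1@4 c2@4 c3@9, authorship .12....3..
After op 4 (move_right): buffer="rjjllqmjot" (len 10), cursors c1@5 c2@5 c3@10, authorship .12....3..
After op 5 (move_right): buffer="rjjllqmjot" (len 10), cursors c1@6 c2@6 c3@10, authorship .12....3..
After op 6 (add_cursor(8)): buffer="rjjllqmjot" (len 10), cursors c1@6 c2@6 c4@8 c3@10, authorship .12....3..
After op 7 (insert('d')): buffer="rjjllqddmjdotd" (len 14), cursors c1@8 c2@8 c4@11 c3@14, authorship .12...12.34..3

Answer: 8 8 14 11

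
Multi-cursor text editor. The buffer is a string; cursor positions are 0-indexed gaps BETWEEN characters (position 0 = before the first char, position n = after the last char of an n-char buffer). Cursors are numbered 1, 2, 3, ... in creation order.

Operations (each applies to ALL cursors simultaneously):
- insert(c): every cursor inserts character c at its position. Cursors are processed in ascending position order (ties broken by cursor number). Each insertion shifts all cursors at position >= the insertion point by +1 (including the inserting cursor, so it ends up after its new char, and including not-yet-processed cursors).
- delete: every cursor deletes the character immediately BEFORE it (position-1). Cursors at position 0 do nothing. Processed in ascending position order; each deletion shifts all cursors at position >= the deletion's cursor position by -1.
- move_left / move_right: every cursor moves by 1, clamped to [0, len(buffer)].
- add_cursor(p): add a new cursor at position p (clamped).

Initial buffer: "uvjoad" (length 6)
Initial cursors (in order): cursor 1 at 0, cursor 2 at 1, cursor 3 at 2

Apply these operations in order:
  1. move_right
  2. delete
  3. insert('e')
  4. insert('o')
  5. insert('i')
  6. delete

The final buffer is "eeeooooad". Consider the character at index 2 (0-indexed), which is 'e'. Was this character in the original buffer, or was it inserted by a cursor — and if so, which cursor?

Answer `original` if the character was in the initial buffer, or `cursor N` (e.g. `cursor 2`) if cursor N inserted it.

Answer: cursor 3

Derivation:
After op 1 (move_right): buffer="uvjoad" (len 6), cursors c1@1 c2@2 c3@3, authorship ......
After op 2 (delete): buffer="oad" (len 3), cursors c1@0 c2@0 c3@0, authorship ...
After op 3 (insert('e')): buffer="eeeoad" (len 6), cursors c1@3 c2@3 c3@3, authorship 123...
After op 4 (insert('o')): buffer="eeeooooad" (len 9), cursors c1@6 c2@6 c3@6, authorship 123123...
After op 5 (insert('i')): buffer="eeeoooiiioad" (len 12), cursors c1@9 c2@9 c3@9, authorship 123123123...
After op 6 (delete): buffer="eeeooooad" (len 9), cursors c1@6 c2@6 c3@6, authorship 123123...
Authorship (.=original, N=cursor N): 1 2 3 1 2 3 . . .
Index 2: author = 3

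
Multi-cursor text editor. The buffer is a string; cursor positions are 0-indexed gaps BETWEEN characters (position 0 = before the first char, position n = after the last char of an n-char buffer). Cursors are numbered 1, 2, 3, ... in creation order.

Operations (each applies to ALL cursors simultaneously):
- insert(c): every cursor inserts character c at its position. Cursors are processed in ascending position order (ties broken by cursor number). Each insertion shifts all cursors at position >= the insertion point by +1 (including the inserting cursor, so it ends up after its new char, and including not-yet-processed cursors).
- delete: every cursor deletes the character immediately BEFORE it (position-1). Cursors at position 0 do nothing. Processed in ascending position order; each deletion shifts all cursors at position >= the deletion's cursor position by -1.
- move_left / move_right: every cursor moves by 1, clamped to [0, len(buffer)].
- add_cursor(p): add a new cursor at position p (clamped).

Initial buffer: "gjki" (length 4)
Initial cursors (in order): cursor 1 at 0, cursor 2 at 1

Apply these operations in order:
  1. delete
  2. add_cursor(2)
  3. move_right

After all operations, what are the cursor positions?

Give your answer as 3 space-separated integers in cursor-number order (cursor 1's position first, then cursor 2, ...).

Answer: 1 1 3

Derivation:
After op 1 (delete): buffer="jki" (len 3), cursors c1@0 c2@0, authorship ...
After op 2 (add_cursor(2)): buffer="jki" (len 3), cursors c1@0 c2@0 c3@2, authorship ...
After op 3 (move_right): buffer="jki" (len 3), cursors c1@1 c2@1 c3@3, authorship ...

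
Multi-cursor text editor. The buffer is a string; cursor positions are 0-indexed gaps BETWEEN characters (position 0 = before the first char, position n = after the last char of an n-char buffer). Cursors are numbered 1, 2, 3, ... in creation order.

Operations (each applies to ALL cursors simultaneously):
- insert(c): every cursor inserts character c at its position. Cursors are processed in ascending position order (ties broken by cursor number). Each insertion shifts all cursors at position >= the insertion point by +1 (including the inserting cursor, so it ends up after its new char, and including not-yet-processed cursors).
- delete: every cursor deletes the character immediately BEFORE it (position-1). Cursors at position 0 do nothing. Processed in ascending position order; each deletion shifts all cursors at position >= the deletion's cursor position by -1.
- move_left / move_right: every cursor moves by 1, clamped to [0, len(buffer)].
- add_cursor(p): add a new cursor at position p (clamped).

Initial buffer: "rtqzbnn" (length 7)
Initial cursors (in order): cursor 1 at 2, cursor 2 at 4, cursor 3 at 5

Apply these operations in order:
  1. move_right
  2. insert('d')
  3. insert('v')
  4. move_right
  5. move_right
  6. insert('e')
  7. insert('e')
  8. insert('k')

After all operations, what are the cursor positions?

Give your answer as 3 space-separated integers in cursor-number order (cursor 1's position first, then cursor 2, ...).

After op 1 (move_right): buffer="rtqzbnn" (len 7), cursors c1@3 c2@5 c3@6, authorship .......
After op 2 (insert('d')): buffer="rtqdzbdndn" (len 10), cursors c1@4 c2@7 c3@9, authorship ...1..2.3.
After op 3 (insert('v')): buffer="rtqdvzbdvndvn" (len 13), cursors c1@5 c2@9 c3@12, authorship ...11..22.33.
After op 4 (move_right): buffer="rtqdvzbdvndvn" (len 13), cursors c1@6 c2@10 c3@13, authorship ...11..22.33.
After op 5 (move_right): buffer="rtqdvzbdvndvn" (len 13), cursors c1@7 c2@11 c3@13, authorship ...11..22.33.
After op 6 (insert('e')): buffer="rtqdvzbedvndevne" (len 16), cursors c1@8 c2@13 c3@16, authorship ...11..122.323.3
After op 7 (insert('e')): buffer="rtqdvzbeedvndeevnee" (len 19), cursors c1@9 c2@15 c3@19, authorship ...11..1122.3223.33
After op 8 (insert('k')): buffer="rtqdvzbeekdvndeekvneek" (len 22), cursors c1@10 c2@17 c3@22, authorship ...11..11122.32223.333

Answer: 10 17 22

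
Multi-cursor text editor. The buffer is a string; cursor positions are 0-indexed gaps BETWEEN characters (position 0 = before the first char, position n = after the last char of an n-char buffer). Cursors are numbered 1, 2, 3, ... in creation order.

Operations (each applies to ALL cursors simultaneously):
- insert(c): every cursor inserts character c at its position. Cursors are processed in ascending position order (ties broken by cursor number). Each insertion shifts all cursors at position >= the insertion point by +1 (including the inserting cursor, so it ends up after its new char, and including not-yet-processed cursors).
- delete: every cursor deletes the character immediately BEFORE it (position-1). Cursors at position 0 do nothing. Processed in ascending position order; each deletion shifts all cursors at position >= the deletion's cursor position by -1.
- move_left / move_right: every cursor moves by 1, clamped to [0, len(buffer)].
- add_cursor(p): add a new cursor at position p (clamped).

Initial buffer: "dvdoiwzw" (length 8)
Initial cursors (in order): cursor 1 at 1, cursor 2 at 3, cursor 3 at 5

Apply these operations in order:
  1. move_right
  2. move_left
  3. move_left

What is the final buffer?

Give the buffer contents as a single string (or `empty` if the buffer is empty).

After op 1 (move_right): buffer="dvdoiwzw" (len 8), cursors c1@2 c2@4 c3@6, authorship ........
After op 2 (move_left): buffer="dvdoiwzw" (len 8), cursors c1@1 c2@3 c3@5, authorship ........
After op 3 (move_left): buffer="dvdoiwzw" (len 8), cursors c1@0 c2@2 c3@4, authorship ........

Answer: dvdoiwzw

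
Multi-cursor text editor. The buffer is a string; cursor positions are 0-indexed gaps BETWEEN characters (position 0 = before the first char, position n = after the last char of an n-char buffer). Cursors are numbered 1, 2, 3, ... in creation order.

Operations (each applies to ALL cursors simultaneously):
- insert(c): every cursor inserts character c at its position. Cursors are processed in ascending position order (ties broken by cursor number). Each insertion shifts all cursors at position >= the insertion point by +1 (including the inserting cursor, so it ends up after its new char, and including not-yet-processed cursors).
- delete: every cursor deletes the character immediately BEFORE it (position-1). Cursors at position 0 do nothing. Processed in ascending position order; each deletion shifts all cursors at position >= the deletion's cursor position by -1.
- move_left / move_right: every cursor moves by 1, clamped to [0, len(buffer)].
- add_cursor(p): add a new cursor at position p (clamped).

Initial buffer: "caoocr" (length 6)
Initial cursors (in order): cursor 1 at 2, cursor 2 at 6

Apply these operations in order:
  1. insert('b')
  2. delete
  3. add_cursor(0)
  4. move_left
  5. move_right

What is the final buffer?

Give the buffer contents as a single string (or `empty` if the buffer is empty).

Answer: caoocr

Derivation:
After op 1 (insert('b')): buffer="caboocrb" (len 8), cursors c1@3 c2@8, authorship ..1....2
After op 2 (delete): buffer="caoocr" (len 6), cursors c1@2 c2@6, authorship ......
After op 3 (add_cursor(0)): buffer="caoocr" (len 6), cursors c3@0 c1@2 c2@6, authorship ......
After op 4 (move_left): buffer="caoocr" (len 6), cursors c3@0 c1@1 c2@5, authorship ......
After op 5 (move_right): buffer="caoocr" (len 6), cursors c3@1 c1@2 c2@6, authorship ......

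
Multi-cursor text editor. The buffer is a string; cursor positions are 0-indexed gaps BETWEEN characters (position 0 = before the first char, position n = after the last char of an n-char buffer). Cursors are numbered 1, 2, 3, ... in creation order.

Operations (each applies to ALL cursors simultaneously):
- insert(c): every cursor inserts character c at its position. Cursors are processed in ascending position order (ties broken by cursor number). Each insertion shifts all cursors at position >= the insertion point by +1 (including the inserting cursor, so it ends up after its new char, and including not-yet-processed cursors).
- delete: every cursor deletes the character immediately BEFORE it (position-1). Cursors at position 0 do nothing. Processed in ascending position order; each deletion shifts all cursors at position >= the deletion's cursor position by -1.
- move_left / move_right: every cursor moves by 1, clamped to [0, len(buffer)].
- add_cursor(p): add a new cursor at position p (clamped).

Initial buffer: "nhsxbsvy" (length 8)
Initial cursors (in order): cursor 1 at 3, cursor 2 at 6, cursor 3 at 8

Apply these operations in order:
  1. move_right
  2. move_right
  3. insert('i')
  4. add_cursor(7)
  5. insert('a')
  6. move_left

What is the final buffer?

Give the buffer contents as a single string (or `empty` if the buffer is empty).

Answer: nhsxbiasavyiiaa

Derivation:
After op 1 (move_right): buffer="nhsxbsvy" (len 8), cursors c1@4 c2@7 c3@8, authorship ........
After op 2 (move_right): buffer="nhsxbsvy" (len 8), cursors c1@5 c2@8 c3@8, authorship ........
After op 3 (insert('i')): buffer="nhsxbisvyii" (len 11), cursors c1@6 c2@11 c3@11, authorship .....1...23
After op 4 (add_cursor(7)): buffer="nhsxbisvyii" (len 11), cursors c1@6 c4@7 c2@11 c3@11, authorship .....1...23
After op 5 (insert('a')): buffer="nhsxbiasavyiiaa" (len 15), cursors c1@7 c4@9 c2@15 c3@15, authorship .....11.4..2323
After op 6 (move_left): buffer="nhsxbiasavyiiaa" (len 15), cursors c1@6 c4@8 c2@14 c3@14, authorship .....11.4..2323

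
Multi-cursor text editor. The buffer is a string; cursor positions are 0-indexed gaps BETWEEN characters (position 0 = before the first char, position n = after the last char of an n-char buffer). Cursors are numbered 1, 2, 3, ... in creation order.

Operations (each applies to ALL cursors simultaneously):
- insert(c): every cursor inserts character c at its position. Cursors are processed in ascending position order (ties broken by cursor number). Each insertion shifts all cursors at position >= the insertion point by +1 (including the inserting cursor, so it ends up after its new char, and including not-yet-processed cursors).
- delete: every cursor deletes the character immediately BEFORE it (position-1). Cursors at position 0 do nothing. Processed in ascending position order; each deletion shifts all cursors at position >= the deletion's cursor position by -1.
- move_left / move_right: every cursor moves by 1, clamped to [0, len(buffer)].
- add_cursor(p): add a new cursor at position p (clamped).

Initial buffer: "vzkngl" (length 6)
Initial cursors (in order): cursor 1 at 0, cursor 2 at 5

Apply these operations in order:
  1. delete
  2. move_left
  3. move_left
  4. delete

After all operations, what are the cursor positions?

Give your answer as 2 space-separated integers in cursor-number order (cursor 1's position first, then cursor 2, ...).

After op 1 (delete): buffer="vzknl" (len 5), cursors c1@0 c2@4, authorship .....
After op 2 (move_left): buffer="vzknl" (len 5), cursors c1@0 c2@3, authorship .....
After op 3 (move_left): buffer="vzknl" (len 5), cursors c1@0 c2@2, authorship .....
After op 4 (delete): buffer="vknl" (len 4), cursors c1@0 c2@1, authorship ....

Answer: 0 1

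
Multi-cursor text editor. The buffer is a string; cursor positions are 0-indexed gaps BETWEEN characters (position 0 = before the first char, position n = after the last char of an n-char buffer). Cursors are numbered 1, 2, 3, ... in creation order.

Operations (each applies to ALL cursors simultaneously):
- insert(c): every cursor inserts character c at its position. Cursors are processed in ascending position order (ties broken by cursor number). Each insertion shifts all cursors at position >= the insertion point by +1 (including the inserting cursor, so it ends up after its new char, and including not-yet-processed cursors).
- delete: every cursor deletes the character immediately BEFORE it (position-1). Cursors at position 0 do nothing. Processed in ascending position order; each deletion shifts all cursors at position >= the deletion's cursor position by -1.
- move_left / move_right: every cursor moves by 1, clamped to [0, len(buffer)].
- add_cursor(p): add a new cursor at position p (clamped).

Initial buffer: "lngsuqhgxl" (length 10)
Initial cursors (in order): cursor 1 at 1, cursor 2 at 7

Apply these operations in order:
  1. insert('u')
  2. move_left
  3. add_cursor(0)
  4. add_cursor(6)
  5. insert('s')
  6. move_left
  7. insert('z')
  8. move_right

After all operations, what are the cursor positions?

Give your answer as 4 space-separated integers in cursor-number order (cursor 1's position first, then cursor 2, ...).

After op 1 (insert('u')): buffer="lungsuqhugxl" (len 12), cursors c1@2 c2@9, authorship .1......2...
After op 2 (move_left): buffer="lungsuqhugxl" (len 12), cursors c1@1 c2@8, authorship .1......2...
After op 3 (add_cursor(0)): buffer="lungsuqhugxl" (len 12), cursors c3@0 c1@1 c2@8, authorship .1......2...
After op 4 (add_cursor(6)): buffer="lungsuqhugxl" (len 12), cursors c3@0 c1@1 c4@6 c2@8, authorship .1......2...
After op 5 (insert('s')): buffer="slsungsusqhsugxl" (len 16), cursors c3@1 c1@3 c4@9 c2@12, authorship 3.11....4..22...
After op 6 (move_left): buffer="slsungsusqhsugxl" (len 16), cursors c3@0 c1@2 c4@8 c2@11, authorship 3.11....4..22...
After op 7 (insert('z')): buffer="zslzsungsuzsqhzsugxl" (len 20), cursors c3@1 c1@4 c4@11 c2@15, authorship 33.111....44..222...
After op 8 (move_right): buffer="zslzsungsuzsqhzsugxl" (len 20), cursors c3@2 c1@5 c4@12 c2@16, authorship 33.111....44..222...

Answer: 5 16 2 12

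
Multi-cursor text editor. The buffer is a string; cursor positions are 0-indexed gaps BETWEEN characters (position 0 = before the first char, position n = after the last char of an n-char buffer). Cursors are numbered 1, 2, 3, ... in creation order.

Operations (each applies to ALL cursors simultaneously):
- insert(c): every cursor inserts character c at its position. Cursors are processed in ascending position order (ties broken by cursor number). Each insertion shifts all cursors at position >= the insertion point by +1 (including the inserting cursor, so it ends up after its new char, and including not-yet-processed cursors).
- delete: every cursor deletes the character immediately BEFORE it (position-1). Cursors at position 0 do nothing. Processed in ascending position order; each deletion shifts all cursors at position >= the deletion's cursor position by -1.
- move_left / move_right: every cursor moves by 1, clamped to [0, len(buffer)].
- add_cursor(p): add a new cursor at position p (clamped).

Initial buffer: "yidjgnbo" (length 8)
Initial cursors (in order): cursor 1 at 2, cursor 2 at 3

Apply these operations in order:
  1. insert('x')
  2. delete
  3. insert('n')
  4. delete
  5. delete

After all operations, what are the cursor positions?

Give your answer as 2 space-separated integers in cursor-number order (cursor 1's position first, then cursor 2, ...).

Answer: 1 1

Derivation:
After op 1 (insert('x')): buffer="yixdxjgnbo" (len 10), cursors c1@3 c2@5, authorship ..1.2.....
After op 2 (delete): buffer="yidjgnbo" (len 8), cursors c1@2 c2@3, authorship ........
After op 3 (insert('n')): buffer="yindnjgnbo" (len 10), cursors c1@3 c2@5, authorship ..1.2.....
After op 4 (delete): buffer="yidjgnbo" (len 8), cursors c1@2 c2@3, authorship ........
After op 5 (delete): buffer="yjgnbo" (len 6), cursors c1@1 c2@1, authorship ......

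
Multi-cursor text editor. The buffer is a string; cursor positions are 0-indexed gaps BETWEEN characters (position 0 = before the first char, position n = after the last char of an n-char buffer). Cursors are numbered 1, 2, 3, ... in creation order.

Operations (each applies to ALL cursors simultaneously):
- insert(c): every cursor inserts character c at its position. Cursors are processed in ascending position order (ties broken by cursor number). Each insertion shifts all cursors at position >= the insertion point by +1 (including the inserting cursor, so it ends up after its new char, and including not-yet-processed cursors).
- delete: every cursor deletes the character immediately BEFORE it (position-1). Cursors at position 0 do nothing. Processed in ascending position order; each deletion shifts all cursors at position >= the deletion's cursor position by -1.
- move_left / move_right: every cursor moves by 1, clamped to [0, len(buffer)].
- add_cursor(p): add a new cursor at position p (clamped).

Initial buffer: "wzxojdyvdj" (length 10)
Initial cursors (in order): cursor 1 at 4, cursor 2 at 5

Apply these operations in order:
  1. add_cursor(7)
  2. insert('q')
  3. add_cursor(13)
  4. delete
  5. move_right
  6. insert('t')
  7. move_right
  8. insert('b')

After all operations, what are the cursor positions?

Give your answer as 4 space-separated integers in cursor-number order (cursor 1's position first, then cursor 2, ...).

Answer: 8 11 15 17

Derivation:
After op 1 (add_cursor(7)): buffer="wzxojdyvdj" (len 10), cursors c1@4 c2@5 c3@7, authorship ..........
After op 2 (insert('q')): buffer="wzxoqjqdyqvdj" (len 13), cursors c1@5 c2@7 c3@10, authorship ....1.2..3...
After op 3 (add_cursor(13)): buffer="wzxoqjqdyqvdj" (len 13), cursors c1@5 c2@7 c3@10 c4@13, authorship ....1.2..3...
After op 4 (delete): buffer="wzxojdyvd" (len 9), cursors c1@4 c2@5 c3@7 c4@9, authorship .........
After op 5 (move_right): buffer="wzxojdyvd" (len 9), cursors c1@5 c2@6 c3@8 c4@9, authorship .........
After op 6 (insert('t')): buffer="wzxojtdtyvtdt" (len 13), cursors c1@6 c2@8 c3@11 c4@13, authorship .....1.2..3.4
After op 7 (move_right): buffer="wzxojtdtyvtdt" (len 13), cursors c1@7 c2@9 c3@12 c4@13, authorship .....1.2..3.4
After op 8 (insert('b')): buffer="wzxojtdbtybvtdbtb" (len 17), cursors c1@8 c2@11 c3@15 c4@17, authorship .....1.12.2.3.344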